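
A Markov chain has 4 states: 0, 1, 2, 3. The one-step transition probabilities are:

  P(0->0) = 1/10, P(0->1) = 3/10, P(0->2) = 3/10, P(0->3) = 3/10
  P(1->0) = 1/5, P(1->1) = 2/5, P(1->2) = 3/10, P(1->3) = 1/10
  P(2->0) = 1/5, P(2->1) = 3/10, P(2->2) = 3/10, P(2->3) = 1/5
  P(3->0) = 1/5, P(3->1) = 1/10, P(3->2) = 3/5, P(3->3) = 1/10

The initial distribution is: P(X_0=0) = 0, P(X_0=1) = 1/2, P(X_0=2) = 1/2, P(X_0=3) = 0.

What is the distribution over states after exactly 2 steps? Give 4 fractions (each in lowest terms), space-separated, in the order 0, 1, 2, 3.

Propagating the distribution step by step (d_{t+1} = d_t * P):
d_0 = (0=0, 1=1/2, 2=1/2, 3=0)
  d_1[0] = 0*1/10 + 1/2*1/5 + 1/2*1/5 + 0*1/5 = 1/5
  d_1[1] = 0*3/10 + 1/2*2/5 + 1/2*3/10 + 0*1/10 = 7/20
  d_1[2] = 0*3/10 + 1/2*3/10 + 1/2*3/10 + 0*3/5 = 3/10
  d_1[3] = 0*3/10 + 1/2*1/10 + 1/2*1/5 + 0*1/10 = 3/20
d_1 = (0=1/5, 1=7/20, 2=3/10, 3=3/20)
  d_2[0] = 1/5*1/10 + 7/20*1/5 + 3/10*1/5 + 3/20*1/5 = 9/50
  d_2[1] = 1/5*3/10 + 7/20*2/5 + 3/10*3/10 + 3/20*1/10 = 61/200
  d_2[2] = 1/5*3/10 + 7/20*3/10 + 3/10*3/10 + 3/20*3/5 = 69/200
  d_2[3] = 1/5*3/10 + 7/20*1/10 + 3/10*1/5 + 3/20*1/10 = 17/100
d_2 = (0=9/50, 1=61/200, 2=69/200, 3=17/100)

Answer: 9/50 61/200 69/200 17/100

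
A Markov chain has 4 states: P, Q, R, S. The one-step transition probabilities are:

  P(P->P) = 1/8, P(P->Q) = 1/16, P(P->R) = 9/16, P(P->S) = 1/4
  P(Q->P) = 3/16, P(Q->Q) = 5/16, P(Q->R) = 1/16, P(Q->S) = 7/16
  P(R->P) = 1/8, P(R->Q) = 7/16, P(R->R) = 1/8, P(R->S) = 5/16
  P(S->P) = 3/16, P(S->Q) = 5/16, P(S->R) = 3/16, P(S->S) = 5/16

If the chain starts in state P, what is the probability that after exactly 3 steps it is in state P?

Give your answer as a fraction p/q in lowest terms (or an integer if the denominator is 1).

Answer: 341/2048

Derivation:
Computing P^3 by repeated multiplication:
P^1 =
  P: [1/8, 1/16, 9/16, 1/4]
  Q: [3/16, 5/16, 1/16, 7/16]
  R: [1/8, 7/16, 1/8, 5/16]
  S: [3/16, 5/16, 3/16, 5/16]
P^2 =
  P: [37/256, 45/128, 49/256, 5/16]
  Q: [11/64, 35/128, 55/256, 87/256]
  R: [11/64, 19/64, 11/64, 23/64]
  S: [21/128, 37/128, 53/256, 87/256]
P^3 =
  P: [341/2048, 615/2048, 761/4096, 1423/4096]
  Q: [669/4096, 607/2048, 837/4096, 43/128]
  R: [85/512, 149/512, 209/1024, 347/1024]
  S: [673/4096, 609/2048, 819/4096, 693/2048]

(P^3)[P -> P] = 341/2048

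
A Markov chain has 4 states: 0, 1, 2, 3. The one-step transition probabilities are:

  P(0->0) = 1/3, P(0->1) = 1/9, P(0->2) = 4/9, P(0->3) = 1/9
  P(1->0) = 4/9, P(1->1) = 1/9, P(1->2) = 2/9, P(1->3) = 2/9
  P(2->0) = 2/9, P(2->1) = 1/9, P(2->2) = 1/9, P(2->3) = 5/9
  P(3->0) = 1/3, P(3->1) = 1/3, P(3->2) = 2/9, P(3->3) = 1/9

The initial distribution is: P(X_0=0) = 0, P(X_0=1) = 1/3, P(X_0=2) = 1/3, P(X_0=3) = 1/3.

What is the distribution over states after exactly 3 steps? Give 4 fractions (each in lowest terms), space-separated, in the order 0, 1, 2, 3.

Propagating the distribution step by step (d_{t+1} = d_t * P):
d_0 = (0=0, 1=1/3, 2=1/3, 3=1/3)
  d_1[0] = 0*1/3 + 1/3*4/9 + 1/3*2/9 + 1/3*1/3 = 1/3
  d_1[1] = 0*1/9 + 1/3*1/9 + 1/3*1/9 + 1/3*1/3 = 5/27
  d_1[2] = 0*4/9 + 1/3*2/9 + 1/3*1/9 + 1/3*2/9 = 5/27
  d_1[3] = 0*1/9 + 1/3*2/9 + 1/3*5/9 + 1/3*1/9 = 8/27
d_1 = (0=1/3, 1=5/27, 2=5/27, 3=8/27)
  d_2[0] = 1/3*1/3 + 5/27*4/9 + 5/27*2/9 + 8/27*1/3 = 1/3
  d_2[1] = 1/3*1/9 + 5/27*1/9 + 5/27*1/9 + 8/27*1/3 = 43/243
  d_2[2] = 1/3*4/9 + 5/27*2/9 + 5/27*1/9 + 8/27*2/9 = 67/243
  d_2[3] = 1/3*1/9 + 5/27*2/9 + 5/27*5/9 + 8/27*1/9 = 52/243
d_2 = (0=1/3, 1=43/243, 2=67/243, 3=52/243)
  d_3[0] = 1/3*1/3 + 43/243*4/9 + 67/243*2/9 + 52/243*1/3 = 235/729
  d_3[1] = 1/3*1/9 + 43/243*1/9 + 67/243*1/9 + 52/243*1/3 = 347/2187
  d_3[2] = 1/3*4/9 + 43/243*2/9 + 67/243*1/9 + 52/243*2/9 = 581/2187
  d_3[3] = 1/3*1/9 + 43/243*2/9 + 67/243*5/9 + 52/243*1/9 = 554/2187
d_3 = (0=235/729, 1=347/2187, 2=581/2187, 3=554/2187)

Answer: 235/729 347/2187 581/2187 554/2187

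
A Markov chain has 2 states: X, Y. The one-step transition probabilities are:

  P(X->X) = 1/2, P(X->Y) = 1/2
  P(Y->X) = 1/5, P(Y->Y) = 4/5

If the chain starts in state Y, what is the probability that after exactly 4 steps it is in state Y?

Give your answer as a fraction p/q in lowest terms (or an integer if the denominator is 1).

Computing P^4 by repeated multiplication:
P^1 =
  X: [1/2, 1/2]
  Y: [1/5, 4/5]
P^2 =
  X: [7/20, 13/20]
  Y: [13/50, 37/50]
P^3 =
  X: [61/200, 139/200]
  Y: [139/500, 361/500]
P^4 =
  X: [583/2000, 1417/2000]
  Y: [1417/5000, 3583/5000]

(P^4)[Y -> Y] = 3583/5000

Answer: 3583/5000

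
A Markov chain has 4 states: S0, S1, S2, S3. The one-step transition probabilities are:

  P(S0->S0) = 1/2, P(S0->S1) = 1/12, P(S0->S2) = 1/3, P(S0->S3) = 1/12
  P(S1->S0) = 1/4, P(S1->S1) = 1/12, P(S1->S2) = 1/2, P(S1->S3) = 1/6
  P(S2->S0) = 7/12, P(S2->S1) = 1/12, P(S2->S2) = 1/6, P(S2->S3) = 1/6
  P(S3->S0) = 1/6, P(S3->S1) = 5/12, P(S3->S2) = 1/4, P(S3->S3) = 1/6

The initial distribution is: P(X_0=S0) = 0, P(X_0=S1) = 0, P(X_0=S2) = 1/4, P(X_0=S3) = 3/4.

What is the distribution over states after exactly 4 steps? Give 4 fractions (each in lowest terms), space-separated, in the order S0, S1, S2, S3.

Answer: 37009/82944 887/6912 24545/82944 199/1536

Derivation:
Propagating the distribution step by step (d_{t+1} = d_t * P):
d_0 = (S0=0, S1=0, S2=1/4, S3=3/4)
  d_1[S0] = 0*1/2 + 0*1/4 + 1/4*7/12 + 3/4*1/6 = 13/48
  d_1[S1] = 0*1/12 + 0*1/12 + 1/4*1/12 + 3/4*5/12 = 1/3
  d_1[S2] = 0*1/3 + 0*1/2 + 1/4*1/6 + 3/4*1/4 = 11/48
  d_1[S3] = 0*1/12 + 0*1/6 + 1/4*1/6 + 3/4*1/6 = 1/6
d_1 = (S0=13/48, S1=1/3, S2=11/48, S3=1/6)
  d_2[S0] = 13/48*1/2 + 1/3*1/4 + 11/48*7/12 + 1/6*1/6 = 73/192
  d_2[S1] = 13/48*1/12 + 1/3*1/12 + 11/48*1/12 + 1/6*5/12 = 5/36
  d_2[S2] = 13/48*1/3 + 1/3*1/2 + 11/48*1/6 + 1/6*1/4 = 97/288
  d_2[S3] = 13/48*1/12 + 1/3*1/6 + 11/48*1/6 + 1/6*1/6 = 83/576
d_2 = (S0=73/192, S1=5/36, S2=97/288, S3=83/576)
  d_3[S0] = 73/192*1/2 + 5/36*1/4 + 97/288*7/12 + 83/576*1/6 = 57/128
  d_3[S1] = 73/192*1/12 + 5/36*1/12 + 97/288*1/12 + 83/576*5/12 = 227/1728
  d_3[S2] = 73/192*1/3 + 5/36*1/2 + 97/288*1/6 + 83/576*1/4 = 1993/6912
  d_3[S3] = 73/192*1/12 + 5/36*1/6 + 97/288*1/6 + 83/576*1/6 = 311/2304
d_3 = (S0=57/128, S1=227/1728, S2=1993/6912, S3=311/2304)
  d_4[S0] = 57/128*1/2 + 227/1728*1/4 + 1993/6912*7/12 + 311/2304*1/6 = 37009/82944
  d_4[S1] = 57/128*1/12 + 227/1728*1/12 + 1993/6912*1/12 + 311/2304*5/12 = 887/6912
  d_4[S2] = 57/128*1/3 + 227/1728*1/2 + 1993/6912*1/6 + 311/2304*1/4 = 24545/82944
  d_4[S3] = 57/128*1/12 + 227/1728*1/6 + 1993/6912*1/6 + 311/2304*1/6 = 199/1536
d_4 = (S0=37009/82944, S1=887/6912, S2=24545/82944, S3=199/1536)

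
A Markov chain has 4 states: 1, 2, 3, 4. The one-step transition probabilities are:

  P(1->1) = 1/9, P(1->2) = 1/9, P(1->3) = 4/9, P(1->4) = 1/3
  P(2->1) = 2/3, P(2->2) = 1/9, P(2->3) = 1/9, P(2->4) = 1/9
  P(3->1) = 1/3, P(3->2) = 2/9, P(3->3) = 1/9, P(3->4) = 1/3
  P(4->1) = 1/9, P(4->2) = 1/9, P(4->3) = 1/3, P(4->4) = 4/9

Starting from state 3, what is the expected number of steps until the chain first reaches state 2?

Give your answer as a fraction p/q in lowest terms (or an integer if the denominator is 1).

Answer: 792/125

Derivation:
Let h_i = expected steps to first reach 2 from state i.
Boundary: h_2 = 0.
First-step equations for the other states:
  h_1 = 1 + 1/9*h_1 + 1/9*h_2 + 4/9*h_3 + 1/3*h_4
  h_3 = 1 + 1/3*h_1 + 2/9*h_2 + 1/9*h_3 + 1/3*h_4
  h_4 = 1 + 1/9*h_1 + 1/9*h_2 + 1/3*h_3 + 4/9*h_4

Substituting h_2 = 0 and rearranging gives the linear system (I - Q) h = 1:
  [8/9, -4/9, -1/3] . (h_1, h_3, h_4) = 1
  [-1/3, 8/9, -1/3] . (h_1, h_3, h_4) = 1
  [-1/9, -1/3, 5/9] . (h_1, h_3, h_4) = 1

Solving yields:
  h_1 = 864/125
  h_3 = 792/125
  h_4 = 873/125

Starting state is 3, so the expected hitting time is h_3 = 792/125.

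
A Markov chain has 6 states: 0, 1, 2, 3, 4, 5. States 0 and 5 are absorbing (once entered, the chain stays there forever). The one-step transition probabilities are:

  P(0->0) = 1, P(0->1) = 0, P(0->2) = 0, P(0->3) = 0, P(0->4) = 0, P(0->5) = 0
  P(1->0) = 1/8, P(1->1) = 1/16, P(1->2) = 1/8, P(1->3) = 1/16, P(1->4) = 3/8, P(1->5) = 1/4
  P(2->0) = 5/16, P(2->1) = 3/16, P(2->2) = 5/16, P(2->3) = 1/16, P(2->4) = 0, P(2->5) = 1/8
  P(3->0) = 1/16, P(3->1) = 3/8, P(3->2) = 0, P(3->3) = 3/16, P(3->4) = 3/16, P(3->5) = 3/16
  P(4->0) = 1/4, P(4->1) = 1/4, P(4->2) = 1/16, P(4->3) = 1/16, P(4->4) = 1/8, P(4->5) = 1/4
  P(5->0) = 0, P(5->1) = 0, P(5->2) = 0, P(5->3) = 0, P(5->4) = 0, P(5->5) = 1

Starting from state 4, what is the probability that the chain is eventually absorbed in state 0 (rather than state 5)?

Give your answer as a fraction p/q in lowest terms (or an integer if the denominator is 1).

Let a_i = P(absorbed in 0 | start in state i).
Boundary conditions: a_0 = 1, a_5 = 0.
For each transient state i, a_i = sum_j P(i->j) * a_j:
  a_1 = 1/8*a_0 + 1/16*a_1 + 1/8*a_2 + 1/16*a_3 + 3/8*a_4 + 1/4*a_5
  a_2 = 5/16*a_0 + 3/16*a_1 + 5/16*a_2 + 1/16*a_3 + 0*a_4 + 1/8*a_5
  a_3 = 1/16*a_0 + 3/8*a_1 + 0*a_2 + 3/16*a_3 + 3/16*a_4 + 3/16*a_5
  a_4 = 1/4*a_0 + 1/4*a_1 + 1/16*a_2 + 1/16*a_3 + 1/8*a_4 + 1/4*a_5

Substituting a_0 = 1 and a_5 = 0, rearrange to (I - Q) a = r where r[i] = P(i -> 0):
  [15/16, -1/8, -1/16, -3/8] . (a_1, a_2, a_3, a_4) = 1/8
  [-3/16, 11/16, -1/16, 0] . (a_1, a_2, a_3, a_4) = 5/16
  [-3/8, 0, 13/16, -3/16] . (a_1, a_2, a_3, a_4) = 1/16
  [-1/4, -1/16, -1/16, 7/8] . (a_1, a_2, a_3, a_4) = 1/4

Solving yields:
  a_1 = 3323/7687
  a_2 = 4671/7687
  a_3 = 2977/7687
  a_4 = 3692/7687

Starting state is 4, so the absorption probability is a_4 = 3692/7687.

Answer: 3692/7687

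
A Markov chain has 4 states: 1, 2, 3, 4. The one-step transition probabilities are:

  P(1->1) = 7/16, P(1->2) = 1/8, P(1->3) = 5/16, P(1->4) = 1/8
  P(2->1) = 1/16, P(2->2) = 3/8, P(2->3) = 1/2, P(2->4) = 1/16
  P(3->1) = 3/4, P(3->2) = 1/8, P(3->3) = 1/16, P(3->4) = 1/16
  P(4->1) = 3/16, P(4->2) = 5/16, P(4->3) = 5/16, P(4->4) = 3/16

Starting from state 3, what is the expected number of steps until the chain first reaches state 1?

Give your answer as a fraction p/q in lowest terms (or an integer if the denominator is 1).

Answer: 2688/1567

Derivation:
Let h_i = expected steps to first reach 1 from state i.
Boundary: h_1 = 0.
First-step equations for the other states:
  h_2 = 1 + 1/16*h_1 + 3/8*h_2 + 1/2*h_3 + 1/16*h_4
  h_3 = 1 + 3/4*h_1 + 1/8*h_2 + 1/16*h_3 + 1/16*h_4
  h_4 = 1 + 3/16*h_1 + 5/16*h_2 + 5/16*h_3 + 3/16*h_4

Substituting h_1 = 0 and rearranging gives the linear system (I - Q) h = 1:
  [5/8, -1/2, -1/16] . (h_2, h_3, h_4) = 1
  [-1/8, 15/16, -1/16] . (h_2, h_3, h_4) = 1
  [-5/16, -5/16, 13/16] . (h_2, h_3, h_4) = 1

Solving yields:
  h_2 = 5152/1567
  h_3 = 2688/1567
  h_4 = 4944/1567

Starting state is 3, so the expected hitting time is h_3 = 2688/1567.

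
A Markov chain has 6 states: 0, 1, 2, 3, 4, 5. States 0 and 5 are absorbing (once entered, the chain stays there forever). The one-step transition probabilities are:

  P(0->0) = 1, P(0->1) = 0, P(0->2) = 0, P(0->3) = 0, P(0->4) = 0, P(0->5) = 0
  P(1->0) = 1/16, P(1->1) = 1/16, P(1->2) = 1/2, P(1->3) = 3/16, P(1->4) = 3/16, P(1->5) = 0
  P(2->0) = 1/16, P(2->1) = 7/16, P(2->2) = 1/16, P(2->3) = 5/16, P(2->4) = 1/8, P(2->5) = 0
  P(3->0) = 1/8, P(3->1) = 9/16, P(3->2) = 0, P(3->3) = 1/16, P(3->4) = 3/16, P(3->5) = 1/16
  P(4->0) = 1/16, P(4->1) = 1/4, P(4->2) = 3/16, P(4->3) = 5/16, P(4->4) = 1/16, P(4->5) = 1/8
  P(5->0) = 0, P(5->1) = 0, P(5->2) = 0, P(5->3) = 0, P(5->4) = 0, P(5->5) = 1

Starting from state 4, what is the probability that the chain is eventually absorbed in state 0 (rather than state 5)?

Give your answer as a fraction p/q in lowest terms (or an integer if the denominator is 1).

Let a_i = P(absorbed in 0 | start in state i).
Boundary conditions: a_0 = 1, a_5 = 0.
For each transient state i, a_i = sum_j P(i->j) * a_j:
  a_1 = 1/16*a_0 + 1/16*a_1 + 1/2*a_2 + 3/16*a_3 + 3/16*a_4 + 0*a_5
  a_2 = 1/16*a_0 + 7/16*a_1 + 1/16*a_2 + 5/16*a_3 + 1/8*a_4 + 0*a_5
  a_3 = 1/8*a_0 + 9/16*a_1 + 0*a_2 + 1/16*a_3 + 3/16*a_4 + 1/16*a_5
  a_4 = 1/16*a_0 + 1/4*a_1 + 3/16*a_2 + 5/16*a_3 + 1/16*a_4 + 1/8*a_5

Substituting a_0 = 1 and a_5 = 0, rearrange to (I - Q) a = r where r[i] = P(i -> 0):
  [15/16, -1/2, -3/16, -3/16] . (a_1, a_2, a_3, a_4) = 1/16
  [-7/16, 15/16, -5/16, -1/8] . (a_1, a_2, a_3, a_4) = 1/16
  [-9/16, 0, 15/16, -3/16] . (a_1, a_2, a_3, a_4) = 1/8
  [-1/4, -3/16, -5/16, 15/16] . (a_1, a_2, a_3, a_4) = 1/16

Solving yields:
  a_1 = 9241/13188
  a_2 = 441/628
  a_3 = 4469/6594
  a_4 = 2725/4396

Starting state is 4, so the absorption probability is a_4 = 2725/4396.

Answer: 2725/4396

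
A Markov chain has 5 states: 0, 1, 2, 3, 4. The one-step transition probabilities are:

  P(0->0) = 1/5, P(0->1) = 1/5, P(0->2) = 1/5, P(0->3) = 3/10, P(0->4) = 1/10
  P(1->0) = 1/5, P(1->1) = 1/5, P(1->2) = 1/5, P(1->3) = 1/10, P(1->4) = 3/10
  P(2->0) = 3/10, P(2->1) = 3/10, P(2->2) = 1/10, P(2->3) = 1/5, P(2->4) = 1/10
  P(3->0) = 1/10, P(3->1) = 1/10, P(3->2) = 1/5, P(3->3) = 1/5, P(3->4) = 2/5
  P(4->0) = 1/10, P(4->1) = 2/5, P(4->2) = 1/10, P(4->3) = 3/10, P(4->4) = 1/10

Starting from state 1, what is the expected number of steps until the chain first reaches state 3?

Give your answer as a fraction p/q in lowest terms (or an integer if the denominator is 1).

Let h_i = expected steps to first reach 3 from state i.
Boundary: h_3 = 0.
First-step equations for the other states:
  h_0 = 1 + 1/5*h_0 + 1/5*h_1 + 1/5*h_2 + 3/10*h_3 + 1/10*h_4
  h_1 = 1 + 1/5*h_0 + 1/5*h_1 + 1/5*h_2 + 1/10*h_3 + 3/10*h_4
  h_2 = 1 + 3/10*h_0 + 3/10*h_1 + 1/10*h_2 + 1/5*h_3 + 1/10*h_4
  h_4 = 1 + 1/10*h_0 + 2/5*h_1 + 1/10*h_2 + 3/10*h_3 + 1/10*h_4

Substituting h_3 = 0 and rearranging gives the linear system (I - Q) h = 1:
  [4/5, -1/5, -1/5, -1/10] . (h_0, h_1, h_2, h_4) = 1
  [-1/5, 4/5, -1/5, -3/10] . (h_0, h_1, h_2, h_4) = 1
  [-3/10, -3/10, 9/10, -1/10] . (h_0, h_1, h_2, h_4) = 1
  [-1/10, -2/5, -1/10, 9/10] . (h_0, h_1, h_2, h_4) = 1

Solving yields:
  h_0 = 5290/1237
  h_1 = 6380/1237
  h_2 = 5870/1237
  h_4 = 5450/1237

Starting state is 1, so the expected hitting time is h_1 = 6380/1237.

Answer: 6380/1237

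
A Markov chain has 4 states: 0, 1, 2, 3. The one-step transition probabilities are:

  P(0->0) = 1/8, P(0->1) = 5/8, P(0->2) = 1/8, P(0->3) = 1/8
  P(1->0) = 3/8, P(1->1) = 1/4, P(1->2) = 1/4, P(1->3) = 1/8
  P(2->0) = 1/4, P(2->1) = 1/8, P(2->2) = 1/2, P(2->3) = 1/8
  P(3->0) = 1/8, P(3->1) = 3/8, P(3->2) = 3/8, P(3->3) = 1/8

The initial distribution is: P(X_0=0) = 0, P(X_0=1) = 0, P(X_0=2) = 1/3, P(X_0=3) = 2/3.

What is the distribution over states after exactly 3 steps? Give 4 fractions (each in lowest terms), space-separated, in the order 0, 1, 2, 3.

Answer: 365/1536 485/1536 247/768 1/8

Derivation:
Propagating the distribution step by step (d_{t+1} = d_t * P):
d_0 = (0=0, 1=0, 2=1/3, 3=2/3)
  d_1[0] = 0*1/8 + 0*3/8 + 1/3*1/4 + 2/3*1/8 = 1/6
  d_1[1] = 0*5/8 + 0*1/4 + 1/3*1/8 + 2/3*3/8 = 7/24
  d_1[2] = 0*1/8 + 0*1/4 + 1/3*1/2 + 2/3*3/8 = 5/12
  d_1[3] = 0*1/8 + 0*1/8 + 1/3*1/8 + 2/3*1/8 = 1/8
d_1 = (0=1/6, 1=7/24, 2=5/12, 3=1/8)
  d_2[0] = 1/6*1/8 + 7/24*3/8 + 5/12*1/4 + 1/8*1/8 = 1/4
  d_2[1] = 1/6*5/8 + 7/24*1/4 + 5/12*1/8 + 1/8*3/8 = 53/192
  d_2[2] = 1/6*1/8 + 7/24*1/4 + 5/12*1/2 + 1/8*3/8 = 67/192
  d_2[3] = 1/6*1/8 + 7/24*1/8 + 5/12*1/8 + 1/8*1/8 = 1/8
d_2 = (0=1/4, 1=53/192, 2=67/192, 3=1/8)
  d_3[0] = 1/4*1/8 + 53/192*3/8 + 67/192*1/4 + 1/8*1/8 = 365/1536
  d_3[1] = 1/4*5/8 + 53/192*1/4 + 67/192*1/8 + 1/8*3/8 = 485/1536
  d_3[2] = 1/4*1/8 + 53/192*1/4 + 67/192*1/2 + 1/8*3/8 = 247/768
  d_3[3] = 1/4*1/8 + 53/192*1/8 + 67/192*1/8 + 1/8*1/8 = 1/8
d_3 = (0=365/1536, 1=485/1536, 2=247/768, 3=1/8)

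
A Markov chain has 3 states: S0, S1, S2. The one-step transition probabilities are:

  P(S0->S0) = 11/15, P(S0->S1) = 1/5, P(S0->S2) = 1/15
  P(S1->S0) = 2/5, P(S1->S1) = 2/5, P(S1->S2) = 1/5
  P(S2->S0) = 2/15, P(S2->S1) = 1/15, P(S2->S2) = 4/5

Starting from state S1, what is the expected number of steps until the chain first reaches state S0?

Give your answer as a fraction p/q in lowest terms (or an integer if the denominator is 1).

Let h_i = expected steps to first reach S0 from state i.
Boundary: h_S0 = 0.
First-step equations for the other states:
  h_S1 = 1 + 2/5*h_S0 + 2/5*h_S1 + 1/5*h_S2
  h_S2 = 1 + 2/15*h_S0 + 1/15*h_S1 + 4/5*h_S2

Substituting h_S0 = 0 and rearranging gives the linear system (I - Q) h = 1:
  [3/5, -1/5] . (h_S1, h_S2) = 1
  [-1/15, 1/5] . (h_S1, h_S2) = 1

Solving yields:
  h_S1 = 15/4
  h_S2 = 25/4

Starting state is S1, so the expected hitting time is h_S1 = 15/4.

Answer: 15/4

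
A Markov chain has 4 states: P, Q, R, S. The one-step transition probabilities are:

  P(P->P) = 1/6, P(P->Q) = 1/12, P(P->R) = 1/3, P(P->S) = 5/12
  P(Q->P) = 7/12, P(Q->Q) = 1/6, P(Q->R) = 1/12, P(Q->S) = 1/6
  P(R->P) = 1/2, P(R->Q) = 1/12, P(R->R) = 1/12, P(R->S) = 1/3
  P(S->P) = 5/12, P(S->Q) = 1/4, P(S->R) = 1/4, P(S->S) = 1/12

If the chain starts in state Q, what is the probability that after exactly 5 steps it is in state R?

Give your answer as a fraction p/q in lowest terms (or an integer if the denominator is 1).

Answer: 54761/248832

Derivation:
Computing P^5 by repeated multiplication:
P^1 =
  P: [1/6, 1/12, 1/3, 5/12]
  Q: [7/12, 1/6, 1/12, 1/6]
  R: [1/2, 1/12, 1/12, 1/3]
  S: [5/12, 1/4, 1/4, 1/12]
P^2 =
  P: [5/12, 23/144, 7/36, 11/48]
  Q: [11/36, 1/8, 37/144, 5/16]
  R: [5/16, 7/48, 19/72, 5/18]
  S: [3/8, 17/144, 29/144, 11/36]
P^3 =
  P: [307/864, 233/1728, 65/288, 491/1728]
  Q: [661/1728, 7/48, 61/288, 449/1728]
  R: [665/1728, 245/1728, 359/1728, 17/64]
  S: [23/64, 83/576, 197/864, 29/108]
P^4 =
  P: [3827/10368, 109/768, 569/2592, 5587/20736]
  Q: [2509/6912, 1439/10368, 4609/20736, 2861/10368]
  R: [1249/3456, 2891/20736, 1547/6912, 2855/10368]
  S: [7669/20736, 2905/20736, 4519/20736, 209/768]
P^5 =
  P: [22789/62208, 34853/248832, 6859/31104, 67951/248832]
  Q: [3811/10368, 5843/41472, 54761/248832, 67549/248832]
  R: [91621/248832, 35047/248832, 27319/124416, 33763/124416]
  S: [15167/41472, 34927/248832, 18343/82944, 33937/124416]

(P^5)[Q -> R] = 54761/248832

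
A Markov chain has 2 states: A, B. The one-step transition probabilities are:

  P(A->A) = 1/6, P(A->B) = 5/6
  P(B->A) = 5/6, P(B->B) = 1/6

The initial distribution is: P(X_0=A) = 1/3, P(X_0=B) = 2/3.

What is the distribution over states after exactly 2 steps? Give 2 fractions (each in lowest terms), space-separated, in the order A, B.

Propagating the distribution step by step (d_{t+1} = d_t * P):
d_0 = (A=1/3, B=2/3)
  d_1[A] = 1/3*1/6 + 2/3*5/6 = 11/18
  d_1[B] = 1/3*5/6 + 2/3*1/6 = 7/18
d_1 = (A=11/18, B=7/18)
  d_2[A] = 11/18*1/6 + 7/18*5/6 = 23/54
  d_2[B] = 11/18*5/6 + 7/18*1/6 = 31/54
d_2 = (A=23/54, B=31/54)

Answer: 23/54 31/54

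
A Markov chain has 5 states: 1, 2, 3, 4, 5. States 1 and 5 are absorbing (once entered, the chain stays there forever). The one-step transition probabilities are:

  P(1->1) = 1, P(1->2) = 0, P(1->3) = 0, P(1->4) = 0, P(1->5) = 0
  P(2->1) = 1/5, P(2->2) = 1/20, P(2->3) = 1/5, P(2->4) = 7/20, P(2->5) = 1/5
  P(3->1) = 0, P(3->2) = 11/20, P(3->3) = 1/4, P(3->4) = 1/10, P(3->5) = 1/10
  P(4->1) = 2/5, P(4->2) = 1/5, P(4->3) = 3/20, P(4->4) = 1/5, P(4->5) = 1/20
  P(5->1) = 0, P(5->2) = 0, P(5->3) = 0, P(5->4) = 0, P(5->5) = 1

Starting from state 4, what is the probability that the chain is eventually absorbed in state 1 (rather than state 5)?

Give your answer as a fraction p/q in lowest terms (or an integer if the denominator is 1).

Answer: 100/133

Derivation:
Let a_i = P(absorbed in 1 | start in state i).
Boundary conditions: a_1 = 1, a_5 = 0.
For each transient state i, a_i = sum_j P(i->j) * a_j:
  a_2 = 1/5*a_1 + 1/20*a_2 + 1/5*a_3 + 7/20*a_4 + 1/5*a_5
  a_3 = 0*a_1 + 11/20*a_2 + 1/4*a_3 + 1/10*a_4 + 1/10*a_5
  a_4 = 2/5*a_1 + 1/5*a_2 + 3/20*a_3 + 1/5*a_4 + 1/20*a_5

Substituting a_1 = 1 and a_5 = 0, rearrange to (I - Q) a = r where r[i] = P(i -> 1):
  [19/20, -1/5, -7/20] . (a_2, a_3, a_4) = 1/5
  [-11/20, 3/4, -1/10] . (a_2, a_3, a_4) = 0
  [-1/5, -3/20, 4/5] . (a_2, a_3, a_4) = 2/5

Solving yields:
  a_2 = 80/133
  a_3 = 72/133
  a_4 = 100/133

Starting state is 4, so the absorption probability is a_4 = 100/133.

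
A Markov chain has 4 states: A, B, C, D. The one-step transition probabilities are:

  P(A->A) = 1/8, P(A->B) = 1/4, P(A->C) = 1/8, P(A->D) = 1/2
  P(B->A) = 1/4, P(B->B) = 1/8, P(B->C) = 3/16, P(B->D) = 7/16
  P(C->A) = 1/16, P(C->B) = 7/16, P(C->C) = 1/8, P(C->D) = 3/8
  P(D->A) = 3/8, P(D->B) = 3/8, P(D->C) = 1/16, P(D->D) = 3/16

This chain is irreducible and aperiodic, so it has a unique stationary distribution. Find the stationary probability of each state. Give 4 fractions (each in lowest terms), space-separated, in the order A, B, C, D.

The stationary distribution satisfies pi = pi * P, i.e.:
  pi_A = 1/8*pi_A + 1/4*pi_B + 1/16*pi_C + 3/8*pi_D
  pi_B = 1/4*pi_A + 1/8*pi_B + 7/16*pi_C + 3/8*pi_D
  pi_C = 1/8*pi_A + 3/16*pi_B + 1/8*pi_C + 1/16*pi_D
  pi_D = 1/2*pi_A + 7/16*pi_B + 3/8*pi_C + 3/16*pi_D
with normalization: pi_A + pi_B + pi_C + pi_D = 1.

Using the first 3 balance equations plus normalization, the linear system A*pi = b is:
  [-7/8, 1/4, 1/16, 3/8] . pi = 0
  [1/4, -7/8, 7/16, 3/8] . pi = 0
  [1/8, 3/16, -7/8, 1/16] . pi = 0
  [1, 1, 1, 1] . pi = 1

Solving yields:
  pi_A = 241/997
  pi_B = 281/997
  pi_C = 120/997
  pi_D = 355/997

Verification (pi * P):
  241/997*1/8 + 281/997*1/4 + 120/997*1/16 + 355/997*3/8 = 241/997 = pi_A  (ok)
  241/997*1/4 + 281/997*1/8 + 120/997*7/16 + 355/997*3/8 = 281/997 = pi_B  (ok)
  241/997*1/8 + 281/997*3/16 + 120/997*1/8 + 355/997*1/16 = 120/997 = pi_C  (ok)
  241/997*1/2 + 281/997*7/16 + 120/997*3/8 + 355/997*3/16 = 355/997 = pi_D  (ok)

Answer: 241/997 281/997 120/997 355/997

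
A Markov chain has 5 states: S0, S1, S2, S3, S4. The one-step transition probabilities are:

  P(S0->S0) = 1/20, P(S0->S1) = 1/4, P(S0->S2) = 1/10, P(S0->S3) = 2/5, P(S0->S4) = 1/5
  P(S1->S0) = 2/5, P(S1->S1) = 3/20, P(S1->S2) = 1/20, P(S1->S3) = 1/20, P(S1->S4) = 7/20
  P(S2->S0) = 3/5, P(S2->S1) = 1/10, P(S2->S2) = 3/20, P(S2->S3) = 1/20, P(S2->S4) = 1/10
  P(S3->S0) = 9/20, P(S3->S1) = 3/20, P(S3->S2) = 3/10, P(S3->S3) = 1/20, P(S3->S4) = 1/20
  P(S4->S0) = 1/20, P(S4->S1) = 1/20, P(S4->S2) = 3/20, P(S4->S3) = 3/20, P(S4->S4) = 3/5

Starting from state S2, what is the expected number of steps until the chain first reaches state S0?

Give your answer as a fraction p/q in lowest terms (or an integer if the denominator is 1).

Let h_i = expected steps to first reach S0 from state i.
Boundary: h_S0 = 0.
First-step equations for the other states:
  h_S1 = 1 + 2/5*h_S0 + 3/20*h_S1 + 1/20*h_S2 + 1/20*h_S3 + 7/20*h_S4
  h_S2 = 1 + 3/5*h_S0 + 1/10*h_S1 + 3/20*h_S2 + 1/20*h_S3 + 1/10*h_S4
  h_S3 = 1 + 9/20*h_S0 + 3/20*h_S1 + 3/10*h_S2 + 1/20*h_S3 + 1/20*h_S4
  h_S4 = 1 + 1/20*h_S0 + 1/20*h_S1 + 3/20*h_S2 + 3/20*h_S3 + 3/5*h_S4

Substituting h_S0 = 0 and rearranging gives the linear system (I - Q) h = 1:
  [17/20, -1/20, -1/20, -7/20] . (h_S1, h_S2, h_S3, h_S4) = 1
  [-1/10, 17/20, -1/20, -1/10] . (h_S1, h_S2, h_S3, h_S4) = 1
  [-3/20, -3/10, 19/20, -1/20] . (h_S1, h_S2, h_S3, h_S4) = 1
  [-1/20, -3/20, -3/20, 2/5] . (h_S1, h_S2, h_S3, h_S4) = 1

Solving yields:
  h_S1 = 117320/34341
  h_S2 = 78560/34341
  h_S3 = 88060/34341
  h_S4 = 163000/34341

Starting state is S2, so the expected hitting time is h_S2 = 78560/34341.

Answer: 78560/34341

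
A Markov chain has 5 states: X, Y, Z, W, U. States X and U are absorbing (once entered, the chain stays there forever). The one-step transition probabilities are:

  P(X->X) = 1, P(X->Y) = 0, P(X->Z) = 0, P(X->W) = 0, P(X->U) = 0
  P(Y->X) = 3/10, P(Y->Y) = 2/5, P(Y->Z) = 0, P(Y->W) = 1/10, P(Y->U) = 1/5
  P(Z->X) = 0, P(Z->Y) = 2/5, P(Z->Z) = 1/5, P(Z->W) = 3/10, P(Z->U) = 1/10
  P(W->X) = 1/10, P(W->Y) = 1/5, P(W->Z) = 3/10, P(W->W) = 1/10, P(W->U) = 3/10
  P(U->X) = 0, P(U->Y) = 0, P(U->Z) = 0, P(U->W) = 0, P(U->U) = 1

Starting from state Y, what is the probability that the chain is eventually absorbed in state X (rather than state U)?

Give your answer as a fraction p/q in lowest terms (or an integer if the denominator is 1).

Let a_i = P(absorbed in X | start in state i).
Boundary conditions: a_X = 1, a_U = 0.
For each transient state i, a_i = sum_j P(i->j) * a_j:
  a_Y = 3/10*a_X + 2/5*a_Y + 0*a_Z + 1/10*a_W + 1/5*a_U
  a_Z = 0*a_X + 2/5*a_Y + 1/5*a_Z + 3/10*a_W + 1/10*a_U
  a_W = 1/10*a_X + 1/5*a_Y + 3/10*a_Z + 1/10*a_W + 3/10*a_U

Substituting a_X = 1 and a_U = 0, rearrange to (I - Q) a = r where r[i] = P(i -> X):
  [3/5, 0, -1/10] . (a_Y, a_Z, a_W) = 3/10
  [-2/5, 4/5, -3/10] . (a_Y, a_Z, a_W) = 0
  [-1/5, -3/10, 9/10] . (a_Y, a_Z, a_W) = 1/10

Solving yields:
  a_Y = 197/350
  a_Z = 74/175
  a_W = 66/175

Starting state is Y, so the absorption probability is a_Y = 197/350.

Answer: 197/350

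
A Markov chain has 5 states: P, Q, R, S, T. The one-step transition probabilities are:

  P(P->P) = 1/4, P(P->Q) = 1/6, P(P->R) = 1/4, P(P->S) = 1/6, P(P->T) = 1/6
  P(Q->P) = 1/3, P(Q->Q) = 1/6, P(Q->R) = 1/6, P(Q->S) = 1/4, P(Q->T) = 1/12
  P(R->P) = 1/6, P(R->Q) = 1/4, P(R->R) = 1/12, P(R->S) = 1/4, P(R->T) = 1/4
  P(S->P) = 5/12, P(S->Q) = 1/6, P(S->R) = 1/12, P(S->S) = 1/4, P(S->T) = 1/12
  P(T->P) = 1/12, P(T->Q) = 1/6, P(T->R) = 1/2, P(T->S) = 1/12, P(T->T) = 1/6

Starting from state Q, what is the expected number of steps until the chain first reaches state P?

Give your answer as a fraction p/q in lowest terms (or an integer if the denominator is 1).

Answer: 6464/1893

Derivation:
Let h_i = expected steps to first reach P from state i.
Boundary: h_P = 0.
First-step equations for the other states:
  h_Q = 1 + 1/3*h_P + 1/6*h_Q + 1/6*h_R + 1/4*h_S + 1/12*h_T
  h_R = 1 + 1/6*h_P + 1/4*h_Q + 1/12*h_R + 1/4*h_S + 1/4*h_T
  h_S = 1 + 5/12*h_P + 1/6*h_Q + 1/12*h_R + 1/4*h_S + 1/12*h_T
  h_T = 1 + 1/12*h_P + 1/6*h_Q + 1/2*h_R + 1/12*h_S + 1/6*h_T

Substituting h_P = 0 and rearranging gives the linear system (I - Q) h = 1:
  [5/6, -1/6, -1/4, -1/12] . (h_Q, h_R, h_S, h_T) = 1
  [-1/4, 11/12, -1/4, -1/4] . (h_Q, h_R, h_S, h_T) = 1
  [-1/6, -1/12, 3/4, -1/12] . (h_Q, h_R, h_S, h_T) = 1
  [-1/6, -1/2, -1/12, 5/6] . (h_Q, h_R, h_S, h_T) = 1

Solving yields:
  h_Q = 6464/1893
  h_R = 2608/631
  h_S = 5812/1893
  h_T = 8840/1893

Starting state is Q, so the expected hitting time is h_Q = 6464/1893.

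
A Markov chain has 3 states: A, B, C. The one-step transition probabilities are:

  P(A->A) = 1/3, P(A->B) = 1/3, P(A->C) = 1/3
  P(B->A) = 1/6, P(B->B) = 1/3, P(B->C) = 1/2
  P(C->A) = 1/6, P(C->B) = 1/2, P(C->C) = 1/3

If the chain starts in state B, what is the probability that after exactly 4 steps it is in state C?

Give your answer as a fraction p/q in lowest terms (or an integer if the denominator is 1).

Computing P^4 by repeated multiplication:
P^1 =
  A: [1/3, 1/3, 1/3]
  B: [1/6, 1/3, 1/2]
  C: [1/6, 1/2, 1/3]
P^2 =
  A: [2/9, 7/18, 7/18]
  B: [7/36, 5/12, 7/18]
  C: [7/36, 7/18, 5/12]
P^3 =
  A: [11/54, 43/108, 43/108]
  B: [43/216, 43/108, 29/72]
  C: [43/216, 29/72, 43/108]
P^4 =
  A: [65/324, 259/648, 259/648]
  B: [259/1296, 173/432, 259/648]
  C: [259/1296, 259/648, 173/432]

(P^4)[B -> C] = 259/648

Answer: 259/648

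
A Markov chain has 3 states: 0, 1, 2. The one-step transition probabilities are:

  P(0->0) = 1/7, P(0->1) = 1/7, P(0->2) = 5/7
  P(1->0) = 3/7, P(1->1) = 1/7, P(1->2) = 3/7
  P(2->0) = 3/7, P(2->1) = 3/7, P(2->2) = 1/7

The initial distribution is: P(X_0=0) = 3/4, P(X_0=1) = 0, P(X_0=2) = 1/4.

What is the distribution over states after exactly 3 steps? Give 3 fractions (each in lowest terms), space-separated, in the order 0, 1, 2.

Propagating the distribution step by step (d_{t+1} = d_t * P):
d_0 = (0=3/4, 1=0, 2=1/4)
  d_1[0] = 3/4*1/7 + 0*3/7 + 1/4*3/7 = 3/14
  d_1[1] = 3/4*1/7 + 0*1/7 + 1/4*3/7 = 3/14
  d_1[2] = 3/4*5/7 + 0*3/7 + 1/4*1/7 = 4/7
d_1 = (0=3/14, 1=3/14, 2=4/7)
  d_2[0] = 3/14*1/7 + 3/14*3/7 + 4/7*3/7 = 18/49
  d_2[1] = 3/14*1/7 + 3/14*1/7 + 4/7*3/7 = 15/49
  d_2[2] = 3/14*5/7 + 3/14*3/7 + 4/7*1/7 = 16/49
d_2 = (0=18/49, 1=15/49, 2=16/49)
  d_3[0] = 18/49*1/7 + 15/49*3/7 + 16/49*3/7 = 111/343
  d_3[1] = 18/49*1/7 + 15/49*1/7 + 16/49*3/7 = 81/343
  d_3[2] = 18/49*5/7 + 15/49*3/7 + 16/49*1/7 = 151/343
d_3 = (0=111/343, 1=81/343, 2=151/343)

Answer: 111/343 81/343 151/343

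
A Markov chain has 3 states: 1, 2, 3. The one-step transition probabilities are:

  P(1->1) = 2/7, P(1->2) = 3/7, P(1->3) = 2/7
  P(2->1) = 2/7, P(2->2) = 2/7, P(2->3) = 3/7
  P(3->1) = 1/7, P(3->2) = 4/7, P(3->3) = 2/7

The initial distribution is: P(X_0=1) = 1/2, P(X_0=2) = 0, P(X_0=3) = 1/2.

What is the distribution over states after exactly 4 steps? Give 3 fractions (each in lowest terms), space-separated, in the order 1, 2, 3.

Answer: 1137/4802 2003/4802 831/2401

Derivation:
Propagating the distribution step by step (d_{t+1} = d_t * P):
d_0 = (1=1/2, 2=0, 3=1/2)
  d_1[1] = 1/2*2/7 + 0*2/7 + 1/2*1/7 = 3/14
  d_1[2] = 1/2*3/7 + 0*2/7 + 1/2*4/7 = 1/2
  d_1[3] = 1/2*2/7 + 0*3/7 + 1/2*2/7 = 2/7
d_1 = (1=3/14, 2=1/2, 3=2/7)
  d_2[1] = 3/14*2/7 + 1/2*2/7 + 2/7*1/7 = 12/49
  d_2[2] = 3/14*3/7 + 1/2*2/7 + 2/7*4/7 = 39/98
  d_2[3] = 3/14*2/7 + 1/2*3/7 + 2/7*2/7 = 5/14
d_2 = (1=12/49, 2=39/98, 3=5/14)
  d_3[1] = 12/49*2/7 + 39/98*2/7 + 5/14*1/7 = 23/98
  d_3[2] = 12/49*3/7 + 39/98*2/7 + 5/14*4/7 = 145/343
  d_3[3] = 12/49*2/7 + 39/98*3/7 + 5/14*2/7 = 235/686
d_3 = (1=23/98, 2=145/343, 3=235/686)
  d_4[1] = 23/98*2/7 + 145/343*2/7 + 235/686*1/7 = 1137/4802
  d_4[2] = 23/98*3/7 + 145/343*2/7 + 235/686*4/7 = 2003/4802
  d_4[3] = 23/98*2/7 + 145/343*3/7 + 235/686*2/7 = 831/2401
d_4 = (1=1137/4802, 2=2003/4802, 3=831/2401)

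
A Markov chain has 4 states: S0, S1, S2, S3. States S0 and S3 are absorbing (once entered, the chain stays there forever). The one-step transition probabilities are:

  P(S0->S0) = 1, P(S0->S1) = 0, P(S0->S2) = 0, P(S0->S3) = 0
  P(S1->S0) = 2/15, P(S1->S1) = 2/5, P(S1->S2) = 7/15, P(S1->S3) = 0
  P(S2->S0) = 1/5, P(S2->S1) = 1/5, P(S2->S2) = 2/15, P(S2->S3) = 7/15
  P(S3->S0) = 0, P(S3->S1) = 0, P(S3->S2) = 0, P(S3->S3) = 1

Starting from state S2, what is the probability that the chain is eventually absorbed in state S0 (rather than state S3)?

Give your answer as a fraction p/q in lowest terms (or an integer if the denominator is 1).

Answer: 11/32

Derivation:
Let a_i = P(absorbed in S0 | start in state i).
Boundary conditions: a_S0 = 1, a_S3 = 0.
For each transient state i, a_i = sum_j P(i->j) * a_j:
  a_S1 = 2/15*a_S0 + 2/5*a_S1 + 7/15*a_S2 + 0*a_S3
  a_S2 = 1/5*a_S0 + 1/5*a_S1 + 2/15*a_S2 + 7/15*a_S3

Substituting a_S0 = 1 and a_S3 = 0, rearrange to (I - Q) a = r where r[i] = P(i -> S0):
  [3/5, -7/15] . (a_S1, a_S2) = 2/15
  [-1/5, 13/15] . (a_S1, a_S2) = 1/5

Solving yields:
  a_S1 = 47/96
  a_S2 = 11/32

Starting state is S2, so the absorption probability is a_S2 = 11/32.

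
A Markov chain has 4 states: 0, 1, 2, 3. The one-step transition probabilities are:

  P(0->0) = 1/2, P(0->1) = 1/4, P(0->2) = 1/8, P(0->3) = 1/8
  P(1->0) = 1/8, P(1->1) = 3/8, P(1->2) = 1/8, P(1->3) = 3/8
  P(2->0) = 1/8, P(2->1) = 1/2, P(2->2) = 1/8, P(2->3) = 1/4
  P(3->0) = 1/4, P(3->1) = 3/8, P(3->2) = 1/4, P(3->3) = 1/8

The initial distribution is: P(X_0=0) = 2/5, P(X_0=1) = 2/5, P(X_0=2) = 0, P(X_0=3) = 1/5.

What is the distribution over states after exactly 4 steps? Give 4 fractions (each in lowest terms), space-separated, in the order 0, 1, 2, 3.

Propagating the distribution step by step (d_{t+1} = d_t * P):
d_0 = (0=2/5, 1=2/5, 2=0, 3=1/5)
  d_1[0] = 2/5*1/2 + 2/5*1/8 + 0*1/8 + 1/5*1/4 = 3/10
  d_1[1] = 2/5*1/4 + 2/5*3/8 + 0*1/2 + 1/5*3/8 = 13/40
  d_1[2] = 2/5*1/8 + 2/5*1/8 + 0*1/8 + 1/5*1/4 = 3/20
  d_1[3] = 2/5*1/8 + 2/5*3/8 + 0*1/4 + 1/5*1/8 = 9/40
d_1 = (0=3/10, 1=13/40, 2=3/20, 3=9/40)
  d_2[0] = 3/10*1/2 + 13/40*1/8 + 3/20*1/8 + 9/40*1/4 = 17/64
  d_2[1] = 3/10*1/4 + 13/40*3/8 + 3/20*1/2 + 9/40*3/8 = 57/160
  d_2[2] = 3/10*1/8 + 13/40*1/8 + 3/20*1/8 + 9/40*1/4 = 49/320
  d_2[3] = 3/10*1/8 + 13/40*3/8 + 3/20*1/4 + 9/40*1/8 = 9/40
d_2 = (0=17/64, 1=57/160, 2=49/320, 3=9/40)
  d_3[0] = 17/64*1/2 + 57/160*1/8 + 49/320*1/8 + 9/40*1/4 = 647/2560
  d_3[1] = 17/64*1/4 + 57/160*3/8 + 49/320*1/2 + 9/40*3/8 = 231/640
  d_3[2] = 17/64*1/8 + 57/160*1/8 + 49/320*1/8 + 9/40*1/4 = 49/320
  d_3[3] = 17/64*1/8 + 57/160*3/8 + 49/320*1/4 + 9/40*1/8 = 597/2560
d_3 = (0=647/2560, 1=231/640, 2=49/320, 3=597/2560)
  d_4[0] = 647/2560*1/2 + 231/640*1/8 + 49/320*1/8 + 597/2560*1/4 = 2549/10240
  d_4[1] = 647/2560*1/4 + 231/640*3/8 + 49/320*1/2 + 597/2560*3/8 = 1485/4096
  d_4[2] = 647/2560*1/8 + 231/640*1/8 + 49/320*1/8 + 597/2560*1/4 = 3157/20480
  d_4[3] = 647/2560*1/8 + 231/640*3/8 + 49/320*1/4 + 597/2560*1/8 = 15/64
d_4 = (0=2549/10240, 1=1485/4096, 2=3157/20480, 3=15/64)

Answer: 2549/10240 1485/4096 3157/20480 15/64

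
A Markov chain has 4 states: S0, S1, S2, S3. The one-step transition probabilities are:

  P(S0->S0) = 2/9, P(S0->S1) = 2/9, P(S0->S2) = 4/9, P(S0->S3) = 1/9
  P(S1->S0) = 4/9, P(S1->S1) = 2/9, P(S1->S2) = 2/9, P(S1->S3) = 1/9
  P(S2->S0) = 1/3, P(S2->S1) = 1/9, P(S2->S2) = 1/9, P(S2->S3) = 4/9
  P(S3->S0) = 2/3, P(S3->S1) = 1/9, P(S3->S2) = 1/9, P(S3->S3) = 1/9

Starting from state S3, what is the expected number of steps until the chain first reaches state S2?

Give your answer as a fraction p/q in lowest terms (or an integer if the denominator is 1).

Answer: 954/263

Derivation:
Let h_i = expected steps to first reach S2 from state i.
Boundary: h_S2 = 0.
First-step equations for the other states:
  h_S0 = 1 + 2/9*h_S0 + 2/9*h_S1 + 4/9*h_S2 + 1/9*h_S3
  h_S1 = 1 + 4/9*h_S0 + 2/9*h_S1 + 2/9*h_S2 + 1/9*h_S3
  h_S3 = 1 + 2/3*h_S0 + 1/9*h_S1 + 1/9*h_S2 + 1/9*h_S3

Substituting h_S2 = 0 and rearranging gives the linear system (I - Q) h = 1:
  [7/9, -2/9, -1/9] . (h_S0, h_S1, h_S3) = 1
  [-4/9, 7/9, -1/9] . (h_S0, h_S1, h_S3) = 1
  [-2/3, -1/9, 8/9] . (h_S0, h_S1, h_S3) = 1

Solving yields:
  h_S0 = 729/263
  h_S1 = 891/263
  h_S3 = 954/263

Starting state is S3, so the expected hitting time is h_S3 = 954/263.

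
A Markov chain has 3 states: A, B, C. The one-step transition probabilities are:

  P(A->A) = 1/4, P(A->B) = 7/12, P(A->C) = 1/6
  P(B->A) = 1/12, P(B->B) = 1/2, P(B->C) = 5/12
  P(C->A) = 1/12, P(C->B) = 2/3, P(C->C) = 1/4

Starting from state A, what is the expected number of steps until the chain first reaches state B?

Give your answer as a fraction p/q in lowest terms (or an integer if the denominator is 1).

Answer: 132/79

Derivation:
Let h_i = expected steps to first reach B from state i.
Boundary: h_B = 0.
First-step equations for the other states:
  h_A = 1 + 1/4*h_A + 7/12*h_B + 1/6*h_C
  h_C = 1 + 1/12*h_A + 2/3*h_B + 1/4*h_C

Substituting h_B = 0 and rearranging gives the linear system (I - Q) h = 1:
  [3/4, -1/6] . (h_A, h_C) = 1
  [-1/12, 3/4] . (h_A, h_C) = 1

Solving yields:
  h_A = 132/79
  h_C = 120/79

Starting state is A, so the expected hitting time is h_A = 132/79.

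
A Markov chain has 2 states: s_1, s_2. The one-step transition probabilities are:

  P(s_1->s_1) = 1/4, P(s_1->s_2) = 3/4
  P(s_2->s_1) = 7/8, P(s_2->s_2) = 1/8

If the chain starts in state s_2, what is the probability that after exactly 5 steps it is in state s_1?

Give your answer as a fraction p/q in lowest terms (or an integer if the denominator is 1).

Computing P^5 by repeated multiplication:
P^1 =
  s_1: [1/4, 3/4]
  s_2: [7/8, 1/8]
P^2 =
  s_1: [23/32, 9/32]
  s_2: [21/64, 43/64]
P^3 =
  s_1: [109/256, 147/256]
  s_2: [343/512, 169/512]
P^4 =
  s_1: [1247/2048, 801/2048]
  s_2: [1869/4096, 2227/4096]
P^5 =
  s_1: [8101/16384, 8283/16384]
  s_2: [19327/32768, 13441/32768]

(P^5)[s_2 -> s_1] = 19327/32768

Answer: 19327/32768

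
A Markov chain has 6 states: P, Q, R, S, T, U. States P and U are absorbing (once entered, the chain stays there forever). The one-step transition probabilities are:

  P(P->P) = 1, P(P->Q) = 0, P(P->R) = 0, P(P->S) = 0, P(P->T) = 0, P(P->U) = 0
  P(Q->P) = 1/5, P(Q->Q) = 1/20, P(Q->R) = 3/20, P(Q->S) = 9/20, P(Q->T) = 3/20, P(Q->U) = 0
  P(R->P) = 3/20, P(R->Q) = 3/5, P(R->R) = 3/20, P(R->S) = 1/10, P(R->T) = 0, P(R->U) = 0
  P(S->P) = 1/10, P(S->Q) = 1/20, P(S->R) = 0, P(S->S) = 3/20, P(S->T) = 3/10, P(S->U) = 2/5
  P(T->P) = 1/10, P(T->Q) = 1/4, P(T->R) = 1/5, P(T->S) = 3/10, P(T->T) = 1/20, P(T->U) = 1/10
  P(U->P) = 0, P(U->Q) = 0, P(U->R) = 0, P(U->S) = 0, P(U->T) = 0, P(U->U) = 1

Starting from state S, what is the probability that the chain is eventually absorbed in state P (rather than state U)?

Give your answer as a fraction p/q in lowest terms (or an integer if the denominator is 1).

Let a_i = P(absorbed in P | start in state i).
Boundary conditions: a_P = 1, a_U = 0.
For each transient state i, a_i = sum_j P(i->j) * a_j:
  a_Q = 1/5*a_P + 1/20*a_Q + 3/20*a_R + 9/20*a_S + 3/20*a_T + 0*a_U
  a_R = 3/20*a_P + 3/5*a_Q + 3/20*a_R + 1/10*a_S + 0*a_T + 0*a_U
  a_S = 1/10*a_P + 1/20*a_Q + 0*a_R + 3/20*a_S + 3/10*a_T + 2/5*a_U
  a_T = 1/10*a_P + 1/4*a_Q + 1/5*a_R + 3/10*a_S + 1/20*a_T + 1/10*a_U

Substituting a_P = 1 and a_U = 0, rearrange to (I - Q) a = r where r[i] = P(i -> P):
  [19/20, -3/20, -9/20, -3/20] . (a_Q, a_R, a_S, a_T) = 1/5
  [-3/5, 17/20, -1/10, 0] . (a_Q, a_R, a_S, a_T) = 3/20
  [-1/20, 0, 17/20, -3/10] . (a_Q, a_R, a_S, a_T) = 1/10
  [-1/4, -1/5, -3/10, 19/20] . (a_Q, a_R, a_S, a_T) = 1/10

Solving yields:
  a_Q = 33511/63961
  a_R = 37293/63961
  a_S = 19983/63961
  a_T = 29713/63961

Starting state is S, so the absorption probability is a_S = 19983/63961.

Answer: 19983/63961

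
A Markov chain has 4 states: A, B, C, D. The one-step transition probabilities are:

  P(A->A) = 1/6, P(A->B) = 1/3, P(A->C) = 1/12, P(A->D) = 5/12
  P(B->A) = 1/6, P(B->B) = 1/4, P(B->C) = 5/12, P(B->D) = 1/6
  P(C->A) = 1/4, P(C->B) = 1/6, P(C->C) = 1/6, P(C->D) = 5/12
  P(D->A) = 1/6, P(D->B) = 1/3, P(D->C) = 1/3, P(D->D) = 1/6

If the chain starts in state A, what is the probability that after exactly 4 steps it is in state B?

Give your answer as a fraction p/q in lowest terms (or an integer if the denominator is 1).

Answer: 463/1728

Derivation:
Computing P^4 by repeated multiplication:
P^1 =
  A: [1/6, 1/3, 1/12, 5/12]
  B: [1/6, 1/4, 5/12, 1/6]
  C: [1/4, 1/6, 1/6, 5/12]
  D: [1/6, 1/3, 1/3, 1/6]
P^2 =
  A: [25/144, 7/24, 11/36, 11/48]
  B: [29/144, 35/144, 35/144, 5/16]
  C: [13/72, 7/24, 37/144, 13/48]
  D: [7/36, 1/4, 19/72, 7/24]
P^3 =
  A: [83/432, 223/864, 455/1728, 55/192]
  B: [323/1728, 157/576, 227/864, 5/18]
  C: [325/1728, 115/432, 233/864, 53/192]
  D: [163/864, 29/108, 113/432, 9/32]
P^4 =
  A: [3911/20736, 463/1728, 1363/5184, 1939/6912]
  B: [1955/10368, 5533/20736, 2753/10368, 643/2304]
  C: [1961/10368, 115/432, 5465/20736, 1943/6912]
  D: [977/5184, 77/288, 2747/10368, 965/3456]

(P^4)[A -> B] = 463/1728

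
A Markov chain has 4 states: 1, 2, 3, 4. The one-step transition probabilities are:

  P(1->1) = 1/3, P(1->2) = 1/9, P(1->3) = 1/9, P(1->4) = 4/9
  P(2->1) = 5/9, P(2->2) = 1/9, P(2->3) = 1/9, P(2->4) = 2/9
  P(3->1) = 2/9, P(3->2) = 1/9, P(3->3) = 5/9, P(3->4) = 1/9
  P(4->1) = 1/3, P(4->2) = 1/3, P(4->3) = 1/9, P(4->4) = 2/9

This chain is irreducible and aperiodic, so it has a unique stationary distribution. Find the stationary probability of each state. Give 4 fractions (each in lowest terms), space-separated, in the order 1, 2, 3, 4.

The stationary distribution satisfies pi = pi * P, i.e.:
  pi_1 = 1/3*pi_1 + 5/9*pi_2 + 2/9*pi_3 + 1/3*pi_4
  pi_2 = 1/9*pi_1 + 1/9*pi_2 + 1/9*pi_3 + 1/3*pi_4
  pi_3 = 1/9*pi_1 + 1/9*pi_2 + 5/9*pi_3 + 1/9*pi_4
  pi_4 = 4/9*pi_1 + 2/9*pi_2 + 1/9*pi_3 + 2/9*pi_4
with normalization: pi_1 + pi_2 + pi_3 + pi_4 = 1.

Using the first 3 balance equations plus normalization, the linear system A*pi = b is:
  [-2/3, 5/9, 2/9, 1/3] . pi = 0
  [1/9, -8/9, 1/9, 1/3] . pi = 0
  [1/9, 1/9, -4/9, 1/9] . pi = 0
  [1, 1, 1, 1] . pi = 1

Solving yields:
  pi_1 = 36/103
  pi_2 = 89/515
  pi_3 = 1/5
  pi_4 = 143/515

Verification (pi * P):
  36/103*1/3 + 89/515*5/9 + 1/5*2/9 + 143/515*1/3 = 36/103 = pi_1  (ok)
  36/103*1/9 + 89/515*1/9 + 1/5*1/9 + 143/515*1/3 = 89/515 = pi_2  (ok)
  36/103*1/9 + 89/515*1/9 + 1/5*5/9 + 143/515*1/9 = 1/5 = pi_3  (ok)
  36/103*4/9 + 89/515*2/9 + 1/5*1/9 + 143/515*2/9 = 143/515 = pi_4  (ok)

Answer: 36/103 89/515 1/5 143/515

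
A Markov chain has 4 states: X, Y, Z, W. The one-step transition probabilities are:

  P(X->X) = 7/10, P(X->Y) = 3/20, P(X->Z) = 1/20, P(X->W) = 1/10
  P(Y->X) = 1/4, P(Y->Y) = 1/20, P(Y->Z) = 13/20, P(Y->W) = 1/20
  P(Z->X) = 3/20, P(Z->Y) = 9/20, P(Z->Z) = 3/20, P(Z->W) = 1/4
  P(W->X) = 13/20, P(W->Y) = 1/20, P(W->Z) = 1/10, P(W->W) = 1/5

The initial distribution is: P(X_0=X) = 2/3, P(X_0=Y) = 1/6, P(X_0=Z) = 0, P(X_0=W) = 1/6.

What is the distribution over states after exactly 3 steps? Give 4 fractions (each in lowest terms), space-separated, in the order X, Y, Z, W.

Propagating the distribution step by step (d_{t+1} = d_t * P):
d_0 = (X=2/3, Y=1/6, Z=0, W=1/6)
  d_1[X] = 2/3*7/10 + 1/6*1/4 + 0*3/20 + 1/6*13/20 = 37/60
  d_1[Y] = 2/3*3/20 + 1/6*1/20 + 0*9/20 + 1/6*1/20 = 7/60
  d_1[Z] = 2/3*1/20 + 1/6*13/20 + 0*3/20 + 1/6*1/10 = 19/120
  d_1[W] = 2/3*1/10 + 1/6*1/20 + 0*1/4 + 1/6*1/5 = 13/120
d_1 = (X=37/60, Y=7/60, Z=19/120, W=13/120)
  d_2[X] = 37/60*7/10 + 7/60*1/4 + 19/120*3/20 + 13/120*13/20 = 111/200
  d_2[Y] = 37/60*3/20 + 7/60*1/20 + 19/120*9/20 + 13/120*1/20 = 7/40
  d_2[Z] = 37/60*1/20 + 7/60*13/20 + 19/120*3/20 + 13/120*1/10 = 113/800
  d_2[W] = 37/60*1/10 + 7/60*1/20 + 19/120*1/4 + 13/120*1/5 = 103/800
d_2 = (X=111/200, Y=7/40, Z=113/800, W=103/800)
  d_3[X] = 111/200*7/10 + 7/40*1/4 + 113/800*3/20 + 103/800*13/20 = 4297/8000
  d_3[Y] = 111/200*3/20 + 7/40*1/20 + 113/800*9/20 + 103/800*1/20 = 81/500
  d_3[Z] = 111/200*1/20 + 7/40*13/20 + 113/800*3/20 + 103/800*1/10 = 2809/16000
  d_3[W] = 111/200*1/10 + 7/40*1/20 + 113/800*1/4 + 103/800*1/5 = 401/3200
d_3 = (X=4297/8000, Y=81/500, Z=2809/16000, W=401/3200)

Answer: 4297/8000 81/500 2809/16000 401/3200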